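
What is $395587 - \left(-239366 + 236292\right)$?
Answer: $398661$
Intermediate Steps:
$395587 - \left(-239366 + 236292\right) = 395587 - -3074 = 395587 + 3074 = 398661$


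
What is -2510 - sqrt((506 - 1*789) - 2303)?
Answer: -2510 - I*sqrt(2586) ≈ -2510.0 - 50.853*I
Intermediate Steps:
-2510 - sqrt((506 - 1*789) - 2303) = -2510 - sqrt((506 - 789) - 2303) = -2510 - sqrt(-283 - 2303) = -2510 - sqrt(-2586) = -2510 - I*sqrt(2586)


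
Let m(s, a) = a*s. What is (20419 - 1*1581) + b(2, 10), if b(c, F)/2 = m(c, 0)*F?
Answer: 18838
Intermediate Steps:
b(c, F) = 0 (b(c, F) = 2*((0*c)*F) = 2*(0*F) = 2*0 = 0)
(20419 - 1*1581) + b(2, 10) = (20419 - 1*1581) + 0 = (20419 - 1581) + 0 = 18838 + 0 = 18838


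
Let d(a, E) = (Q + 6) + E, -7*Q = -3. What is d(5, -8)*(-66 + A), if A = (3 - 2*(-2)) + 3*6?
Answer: 451/7 ≈ 64.429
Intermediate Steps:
Q = 3/7 (Q = -⅐*(-3) = 3/7 ≈ 0.42857)
d(a, E) = 45/7 + E (d(a, E) = (3/7 + 6) + E = 45/7 + E)
A = 25 (A = (3 + 4) + 18 = 7 + 18 = 25)
d(5, -8)*(-66 + A) = (45/7 - 8)*(-66 + 25) = -11/7*(-41) = 451/7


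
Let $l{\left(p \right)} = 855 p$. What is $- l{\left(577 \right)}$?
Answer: $-493335$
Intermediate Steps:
$- l{\left(577 \right)} = - 855 \cdot 577 = \left(-1\right) 493335 = -493335$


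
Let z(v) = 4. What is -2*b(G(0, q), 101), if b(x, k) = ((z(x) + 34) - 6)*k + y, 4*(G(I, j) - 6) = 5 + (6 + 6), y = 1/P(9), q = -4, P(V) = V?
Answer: -58178/9 ≈ -6464.2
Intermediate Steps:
y = 1/9 ≈ 0.11111
G(I, j) = 41/4 (G(I, j) = 6 + (5 + (6 + 6))/4 = 6 + (5 + 12)/4 = 6 + (1/4)*17 = 6 + 17/4 = 41/4)
b(x, k) = 1/9 + 32*k (b(x, k) = ((4 + 34) - 6)*k + 1/9 = (38 - 6)*k + 1/9 = 32*k + 1/9 = 1/9 + 32*k)
-2*b(G(0, q), 101) = -2*(1/9 + 32*101) = -2*(1/9 + 3232) = -2*29089/9 = -58178/9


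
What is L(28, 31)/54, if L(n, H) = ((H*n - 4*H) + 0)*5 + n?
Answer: 1874/27 ≈ 69.407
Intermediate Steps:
L(n, H) = n - 20*H + 5*H*n (L(n, H) = ((-4*H + H*n) + 0)*5 + n = (-4*H + H*n)*5 + n = (-20*H + 5*H*n) + n = n - 20*H + 5*H*n)
L(28, 31)/54 = (28 - 20*31 + 5*31*28)/54 = (28 - 620 + 4340)*(1/54) = 3748*(1/54) = 1874/27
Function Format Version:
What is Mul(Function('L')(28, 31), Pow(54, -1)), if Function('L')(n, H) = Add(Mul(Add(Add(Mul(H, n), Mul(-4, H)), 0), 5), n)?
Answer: Rational(1874, 27) ≈ 69.407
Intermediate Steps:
Function('L')(n, H) = Add(n, Mul(-20, H), Mul(5, H, n)) (Function('L')(n, H) = Add(Mul(Add(Add(Mul(-4, H), Mul(H, n)), 0), 5), n) = Add(Mul(Add(Mul(-4, H), Mul(H, n)), 5), n) = Add(Add(Mul(-20, H), Mul(5, H, n)), n) = Add(n, Mul(-20, H), Mul(5, H, n)))
Mul(Function('L')(28, 31), Pow(54, -1)) = Mul(Add(28, Mul(-20, 31), Mul(5, 31, 28)), Pow(54, -1)) = Mul(Add(28, -620, 4340), Rational(1, 54)) = Mul(3748, Rational(1, 54)) = Rational(1874, 27)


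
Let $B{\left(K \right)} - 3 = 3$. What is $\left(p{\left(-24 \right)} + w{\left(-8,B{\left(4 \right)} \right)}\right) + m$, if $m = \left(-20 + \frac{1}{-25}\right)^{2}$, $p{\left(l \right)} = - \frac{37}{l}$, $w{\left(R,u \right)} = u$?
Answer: $\frac{6137149}{15000} \approx 409.14$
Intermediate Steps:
$B{\left(K \right)} = 6$ ($B{\left(K \right)} = 3 + 3 = 6$)
$m = \frac{251001}{625}$ ($m = \left(-20 - \frac{1}{25}\right)^{2} = \left(- \frac{501}{25}\right)^{2} = \frac{251001}{625} \approx 401.6$)
$\left(p{\left(-24 \right)} + w{\left(-8,B{\left(4 \right)} \right)}\right) + m = \left(- \frac{37}{-24} + 6\right) + \frac{251001}{625} = \left(\left(-37\right) \left(- \frac{1}{24}\right) + 6\right) + \frac{251001}{625} = \left(\frac{37}{24} + 6\right) + \frac{251001}{625} = \frac{181}{24} + \frac{251001}{625} = \frac{6137149}{15000}$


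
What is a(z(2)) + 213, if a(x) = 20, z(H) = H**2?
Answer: 233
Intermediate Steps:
a(z(2)) + 213 = 20 + 213 = 233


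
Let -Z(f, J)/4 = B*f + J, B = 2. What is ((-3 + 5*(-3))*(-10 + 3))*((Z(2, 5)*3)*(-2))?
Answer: 27216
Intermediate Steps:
Z(f, J) = -8*f - 4*J (Z(f, J) = -4*(2*f + J) = -4*(J + 2*f) = -8*f - 4*J)
((-3 + 5*(-3))*(-10 + 3))*((Z(2, 5)*3)*(-2)) = ((-3 + 5*(-3))*(-10 + 3))*(((-8*2 - 4*5)*3)*(-2)) = ((-3 - 15)*(-7))*(((-16 - 20)*3)*(-2)) = (-18*(-7))*(-36*3*(-2)) = 126*(-108*(-2)) = 126*216 = 27216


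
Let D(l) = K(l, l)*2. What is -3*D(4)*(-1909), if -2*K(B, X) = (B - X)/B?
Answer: 0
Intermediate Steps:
K(B, X) = -(B - X)/(2*B)
D(l) = 0 (D(l) = ((l - l)/(2*l))*2 = ((1/2)*0/l)*2 = 0*2 = 0)
-3*D(4)*(-1909) = -3*0*(-1909) = 0*(-1909) = 0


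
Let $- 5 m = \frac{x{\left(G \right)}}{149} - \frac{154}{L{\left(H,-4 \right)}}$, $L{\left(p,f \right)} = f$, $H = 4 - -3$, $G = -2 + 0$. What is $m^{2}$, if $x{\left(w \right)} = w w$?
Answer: $\frac{131813361}{2220100} \approx 59.373$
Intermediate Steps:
$G = -2$
$H = 7$ ($H = 4 + 3 = 7$)
$x{\left(w \right)} = w^{2}$
$m = - \frac{11481}{1490}$ ($m = - \frac{\frac{\left(-2\right)^{2}}{149} - \frac{154}{-4}}{5} = - \frac{4 \cdot \frac{1}{149} - - \frac{77}{2}}{5} = - \frac{\frac{4}{149} + \frac{77}{2}}{5} = \left(- \frac{1}{5}\right) \frac{11481}{298} = - \frac{11481}{1490} \approx -7.7054$)
$m^{2} = \left(- \frac{11481}{1490}\right)^{2} = \frac{131813361}{2220100}$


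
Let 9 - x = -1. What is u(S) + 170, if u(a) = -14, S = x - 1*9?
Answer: 156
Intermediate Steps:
x = 10 (x = 9 - 1*(-1) = 9 + 1 = 10)
S = 1 (S = 10 - 1*9 = 10 - 9 = 1)
u(S) + 170 = -14 + 170 = 156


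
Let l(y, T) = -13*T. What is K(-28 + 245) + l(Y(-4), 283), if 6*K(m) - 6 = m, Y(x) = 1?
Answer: -21851/6 ≈ -3641.8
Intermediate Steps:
K(m) = 1 + m/6
K(-28 + 245) + l(Y(-4), 283) = (1 + (-28 + 245)/6) - 13*283 = (1 + (⅙)*217) - 3679 = (1 + 217/6) - 3679 = 223/6 - 3679 = -21851/6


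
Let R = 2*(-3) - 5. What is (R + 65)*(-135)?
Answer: -7290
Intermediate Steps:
R = -11 (R = -6 - 5 = -11)
(R + 65)*(-135) = (-11 + 65)*(-135) = 54*(-135) = -7290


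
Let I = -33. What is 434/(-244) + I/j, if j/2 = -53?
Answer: -4744/3233 ≈ -1.4674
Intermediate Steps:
j = -106 (j = 2*(-53) = -106)
434/(-244) + I/j = 434/(-244) - 33/(-106) = 434*(-1/244) - 33*(-1/106) = -217/122 + 33/106 = -4744/3233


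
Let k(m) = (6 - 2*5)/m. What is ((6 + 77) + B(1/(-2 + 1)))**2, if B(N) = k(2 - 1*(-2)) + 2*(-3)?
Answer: 5776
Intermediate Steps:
k(m) = -4/m (k(m) = (6 - 10)/m = -4/m)
B(N) = -7 (B(N) = -4/(2 - 1*(-2)) + 2*(-3) = -4/(2 + 2) - 6 = -4/4 - 6 = -4*1/4 - 6 = -1 - 6 = -7)
((6 + 77) + B(1/(-2 + 1)))**2 = ((6 + 77) - 7)**2 = (83 - 7)**2 = 76**2 = 5776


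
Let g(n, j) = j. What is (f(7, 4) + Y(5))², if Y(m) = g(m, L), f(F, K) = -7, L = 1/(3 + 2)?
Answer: 1156/25 ≈ 46.240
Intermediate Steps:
L = ⅕ (L = 1/5 = ⅕ ≈ 0.20000)
Y(m) = ⅕
(f(7, 4) + Y(5))² = (-7 + ⅕)² = (-34/5)² = 1156/25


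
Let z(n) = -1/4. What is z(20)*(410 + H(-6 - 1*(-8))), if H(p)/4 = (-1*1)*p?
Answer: -201/2 ≈ -100.50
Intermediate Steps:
H(p) = -4*p (H(p) = 4*((-1*1)*p) = 4*(-p) = -4*p)
z(n) = -¼ (z(n) = -1*¼ = -¼)
z(20)*(410 + H(-6 - 1*(-8))) = -(410 - 4*(-6 - 1*(-8)))/4 = -(410 - 4*(-6 + 8))/4 = -(410 - 4*2)/4 = -(410 - 8)/4 = -¼*402 = -201/2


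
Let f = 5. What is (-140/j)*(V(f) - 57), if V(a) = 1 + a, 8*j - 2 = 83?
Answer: 672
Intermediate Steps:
j = 85/8 (j = ¼ + (⅛)*83 = ¼ + 83/8 = 85/8 ≈ 10.625)
(-140/j)*(V(f) - 57) = (-140/85/8)*((1 + 5) - 57) = (-140*8/85)*(6 - 57) = -224/17*(-51) = 672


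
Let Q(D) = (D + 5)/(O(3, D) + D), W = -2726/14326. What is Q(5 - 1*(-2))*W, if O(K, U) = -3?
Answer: -141/247 ≈ -0.57085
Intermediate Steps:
W = -47/247 (W = -2726*1/14326 = -47/247 ≈ -0.19028)
Q(D) = (5 + D)/(-3 + D) (Q(D) = (D + 5)/(-3 + D) = (5 + D)/(-3 + D))
Q(5 - 1*(-2))*W = ((5 + (5 - 1*(-2)))/(-3 + (5 - 1*(-2))))*(-47/247) = ((5 + (5 + 2))/(-3 + (5 + 2)))*(-47/247) = ((5 + 7)/(-3 + 7))*(-47/247) = (12/4)*(-47/247) = ((1/4)*12)*(-47/247) = 3*(-47/247) = -141/247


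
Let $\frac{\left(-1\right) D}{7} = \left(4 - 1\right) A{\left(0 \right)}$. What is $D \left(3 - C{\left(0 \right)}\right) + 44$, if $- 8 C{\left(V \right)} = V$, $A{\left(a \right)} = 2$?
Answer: $-82$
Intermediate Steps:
$C{\left(V \right)} = - \frac{V}{8}$
$D = -42$ ($D = - 7 \left(4 - 1\right) 2 = - 7 \cdot 3 \cdot 2 = \left(-7\right) 6 = -42$)
$D \left(3 - C{\left(0 \right)}\right) + 44 = - 42 \left(3 - \left(- \frac{1}{8}\right) 0\right) + 44 = - 42 \left(3 - 0\right) + 44 = - 42 \left(3 + 0\right) + 44 = \left(-42\right) 3 + 44 = -126 + 44 = -82$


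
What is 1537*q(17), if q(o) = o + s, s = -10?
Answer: 10759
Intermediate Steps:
q(o) = -10 + o (q(o) = o - 10 = -10 + o)
1537*q(17) = 1537*(-10 + 17) = 1537*7 = 10759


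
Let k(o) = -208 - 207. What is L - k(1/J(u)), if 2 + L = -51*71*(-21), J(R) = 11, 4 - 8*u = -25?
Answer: 76454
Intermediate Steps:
u = 29/8 (u = ½ - ⅛*(-25) = ½ + 25/8 = 29/8 ≈ 3.6250)
k(o) = -415
L = 76039 (L = -2 - 51*71*(-21) = -2 - 3621*(-21) = -2 + 76041 = 76039)
L - k(1/J(u)) = 76039 - 1*(-415) = 76039 + 415 = 76454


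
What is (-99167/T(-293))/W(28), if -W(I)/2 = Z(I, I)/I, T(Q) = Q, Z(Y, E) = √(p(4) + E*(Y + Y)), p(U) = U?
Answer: -5299*√393/879 ≈ -119.51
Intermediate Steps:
Z(Y, E) = √(4 + 2*E*Y) (Z(Y, E) = √(4 + E*(Y + Y)) = √(4 + E*(2*Y)) = √(4 + 2*E*Y))
W(I) = -2*√(4 + 2*I²)/I (W(I) = -2*√(4 + 2*I*I)/I = -2*√(4 + 2*I²)/I)
(-99167/T(-293))/W(28) = (-99167/(-293))/((-2*√(4 + 2*28²)/28)) = (-99167*(-1/293))/((-2*1/28*√(4 + 2*784))) = 99167/(293*((-2*1/28*√(4 + 1568)))) = 99167/(293*((-2*1/28*√1572))) = 99167/(293*((-2*1/28*2*√393))) = 99167/(293*((-√393/7))) = 99167*(-7*√393/393)/293 = -5299*√393/879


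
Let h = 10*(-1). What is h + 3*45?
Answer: 125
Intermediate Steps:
h = -10
h + 3*45 = -10 + 3*45 = -10 + 135 = 125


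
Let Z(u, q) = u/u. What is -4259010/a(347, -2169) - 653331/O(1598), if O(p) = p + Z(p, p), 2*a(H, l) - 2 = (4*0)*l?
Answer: -2270270107/533 ≈ -4.2594e+6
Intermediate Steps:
Z(u, q) = 1
a(H, l) = 1 (a(H, l) = 1 + ((4*0)*l)/2 = 1 + (0*l)/2 = 1 + (1/2)*0 = 1 + 0 = 1)
O(p) = 1 + p (O(p) = p + 1 = 1 + p)
-4259010/a(347, -2169) - 653331/O(1598) = -4259010/1 - 653331/(1 + 1598) = -4259010*1 - 653331/1599 = -4259010 - 653331*1/1599 = -4259010 - 217777/533 = -2270270107/533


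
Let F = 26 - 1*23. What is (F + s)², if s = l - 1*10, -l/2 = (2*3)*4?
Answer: 3025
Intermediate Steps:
l = -48 (l = -2*2*3*4 = -12*4 = -2*24 = -48)
s = -58 (s = -48 - 1*10 = -48 - 10 = -58)
F = 3 (F = 26 - 23 = 3)
(F + s)² = (3 - 58)² = (-55)² = 3025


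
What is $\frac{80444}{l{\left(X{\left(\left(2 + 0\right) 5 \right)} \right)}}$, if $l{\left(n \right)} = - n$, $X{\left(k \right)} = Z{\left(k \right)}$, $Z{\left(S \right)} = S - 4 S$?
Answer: $\frac{40222}{15} \approx 2681.5$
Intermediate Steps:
$Z{\left(S \right)} = - 3 S$
$X{\left(k \right)} = - 3 k$
$\frac{80444}{l{\left(X{\left(\left(2 + 0\right) 5 \right)} \right)}} = \frac{80444}{\left(-1\right) \left(- 3 \left(2 + 0\right) 5\right)} = \frac{80444}{\left(-1\right) \left(- 3 \cdot 2 \cdot 5\right)} = \frac{80444}{\left(-1\right) \left(\left(-3\right) 10\right)} = \frac{80444}{\left(-1\right) \left(-30\right)} = \frac{80444}{30} = 80444 \cdot \frac{1}{30} = \frac{40222}{15}$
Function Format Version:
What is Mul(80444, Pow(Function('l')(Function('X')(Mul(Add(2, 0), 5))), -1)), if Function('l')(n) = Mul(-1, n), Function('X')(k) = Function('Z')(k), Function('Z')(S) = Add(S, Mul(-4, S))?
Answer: Rational(40222, 15) ≈ 2681.5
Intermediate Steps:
Function('Z')(S) = Mul(-3, S)
Function('X')(k) = Mul(-3, k)
Mul(80444, Pow(Function('l')(Function('X')(Mul(Add(2, 0), 5))), -1)) = Mul(80444, Pow(Mul(-1, Mul(-3, Mul(Add(2, 0), 5))), -1)) = Mul(80444, Pow(Mul(-1, Mul(-3, Mul(2, 5))), -1)) = Mul(80444, Pow(Mul(-1, Mul(-3, 10)), -1)) = Mul(80444, Pow(Mul(-1, -30), -1)) = Mul(80444, Pow(30, -1)) = Mul(80444, Rational(1, 30)) = Rational(40222, 15)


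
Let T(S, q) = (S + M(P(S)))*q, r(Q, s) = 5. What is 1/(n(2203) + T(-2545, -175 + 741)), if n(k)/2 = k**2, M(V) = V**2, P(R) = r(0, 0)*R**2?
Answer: 1/593618717844609698 ≈ 1.6846e-18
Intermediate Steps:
P(R) = 5*R**2
T(S, q) = q*(S + 25*S**4) (T(S, q) = (S + (5*S**2)**2)*q = (S + 25*S**4)*q = q*(S + 25*S**4))
n(k) = 2*k**2
1/(n(2203) + T(-2545, -175 + 741)) = 1/(2*2203**2 - 2545*(-175 + 741)*(1 + 25*(-2545)**3)) = 1/(2*4853209 - 2545*566*(1 + 25*(-16484028625))) = 1/(9706418 - 2545*566*(1 - 412100715625)) = 1/(9706418 - 2545*566*(-412100715624)) = 1/(9706418 + 593618717834903280) = 1/593618717844609698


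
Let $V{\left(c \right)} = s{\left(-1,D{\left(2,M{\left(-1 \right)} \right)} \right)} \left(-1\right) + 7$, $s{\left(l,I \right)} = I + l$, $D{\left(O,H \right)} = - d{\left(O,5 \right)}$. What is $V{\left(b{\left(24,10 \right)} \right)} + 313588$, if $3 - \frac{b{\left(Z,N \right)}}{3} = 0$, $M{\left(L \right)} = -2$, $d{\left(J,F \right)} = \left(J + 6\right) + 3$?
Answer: $313607$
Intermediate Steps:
$d{\left(J,F \right)} = 9 + J$ ($d{\left(J,F \right)} = \left(6 + J\right) + 3 = 9 + J$)
$b{\left(Z,N \right)} = 9$ ($b{\left(Z,N \right)} = 9 - 0 = 9 + 0 = 9$)
$D{\left(O,H \right)} = -9 - O$ ($D{\left(O,H \right)} = - (9 + O) = -9 - O$)
$V{\left(c \right)} = 19$ ($V{\left(c \right)} = \left(\left(-9 - 2\right) - 1\right) \left(-1\right) + 7 = \left(-11 - 1\right) \left(-1\right) + 7 = \left(-12\right) \left(-1\right) + 7 = 12 + 7 = 19$)
$V{\left(b{\left(24,10 \right)} \right)} + 313588 = 19 + 313588 = 313607$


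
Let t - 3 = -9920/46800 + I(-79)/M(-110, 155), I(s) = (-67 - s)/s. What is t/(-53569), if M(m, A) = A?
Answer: -798583/15349286277 ≈ -5.2027e-5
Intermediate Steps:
I(s) = (-67 - s)/s
t = 798583/286533 (t = 3 + (-9920/46800 + ((-67 - 1*(-79))/(-79))/155) = 3 + (-9920*1/46800 - (-67 + 79)/79*(1/155)) = 3 + (-124/585 - 1/79*12*(1/155)) = 3 + (-124/585 - 12/79*1/155) = 3 + (-124/585 - 12/12245) = 3 - 61016/286533 = 798583/286533 ≈ 2.7871)
t/(-53569) = (798583/286533)/(-53569) = (798583/286533)*(-1/53569) = -798583/15349286277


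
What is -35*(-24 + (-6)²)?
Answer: -420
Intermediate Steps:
-35*(-24 + (-6)²) = -35*(-24 + 36) = -35*12 = -420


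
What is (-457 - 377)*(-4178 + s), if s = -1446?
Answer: 4690416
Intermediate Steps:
(-457 - 377)*(-4178 + s) = (-457 - 377)*(-4178 - 1446) = -834*(-5624) = 4690416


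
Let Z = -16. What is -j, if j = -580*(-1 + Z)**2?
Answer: 167620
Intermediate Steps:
j = -167620 (j = -580*(-1 - 16)**2 = -580*(-17)**2 = -580*289 = -167620)
-j = -1*(-167620) = 167620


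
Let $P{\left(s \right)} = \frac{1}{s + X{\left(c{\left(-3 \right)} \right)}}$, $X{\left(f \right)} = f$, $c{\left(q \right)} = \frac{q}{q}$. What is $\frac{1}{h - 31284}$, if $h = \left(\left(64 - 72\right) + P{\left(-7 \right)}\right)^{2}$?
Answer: $- \frac{36}{1123823} \approx -3.2034 \cdot 10^{-5}$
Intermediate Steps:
$c{\left(q \right)} = 1$
$P{\left(s \right)} = \frac{1}{1 + s}$ ($P{\left(s \right)} = \frac{1}{s + 1} = \frac{1}{1 + s}$)
$h = \frac{2401}{36}$ ($h = \left(\left(64 - 72\right) + \frac{1}{1 - 7}\right)^{2} = \left(-8 + \frac{1}{-6}\right)^{2} = \left(-8 - \frac{1}{6}\right)^{2} = \left(- \frac{49}{6}\right)^{2} = \frac{2401}{36} \approx 66.694$)
$\frac{1}{h - 31284} = \frac{1}{\frac{2401}{36} - 31284} = \frac{1}{- \frac{1123823}{36}} = - \frac{36}{1123823}$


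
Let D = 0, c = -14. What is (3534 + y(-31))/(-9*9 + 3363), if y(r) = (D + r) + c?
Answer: 1163/1094 ≈ 1.0631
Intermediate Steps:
y(r) = -14 + r (y(r) = (0 + r) - 14 = r - 14 = -14 + r)
(3534 + y(-31))/(-9*9 + 3363) = (3534 + (-14 - 31))/(-9*9 + 3363) = (3534 - 45)/(-81 + 3363) = 3489/3282 = 3489*(1/3282) = 1163/1094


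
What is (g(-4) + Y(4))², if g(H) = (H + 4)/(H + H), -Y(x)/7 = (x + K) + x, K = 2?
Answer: 4900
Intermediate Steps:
Y(x) = -14 - 14*x (Y(x) = -7*((x + 2) + x) = -7*((2 + x) + x) = -7*(2 + 2*x) = -14 - 14*x)
g(H) = (4 + H)/(2*H) (g(H) = (4 + H)/((2*H)) = (4 + H)*(1/(2*H)) = (4 + H)/(2*H))
(g(-4) + Y(4))² = ((½)*(4 - 4)/(-4) + (-14 - 14*4))² = ((½)*(-¼)*0 + (-14 - 56))² = (0 - 70)² = (-70)² = 4900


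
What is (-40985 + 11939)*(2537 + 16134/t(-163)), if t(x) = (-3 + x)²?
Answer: -507765514119/6889 ≈ -7.3707e+7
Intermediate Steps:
(-40985 + 11939)*(2537 + 16134/t(-163)) = (-40985 + 11939)*(2537 + 16134/((-3 - 163)²)) = -29046*(2537 + 16134/((-166)²)) = -29046*(2537 + 16134/27556) = -29046*(2537 + 16134*(1/27556)) = -29046*(2537 + 8067/13778) = -29046*34962853/13778 = -507765514119/6889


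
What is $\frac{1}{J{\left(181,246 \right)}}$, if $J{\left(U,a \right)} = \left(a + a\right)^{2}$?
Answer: $\frac{1}{242064} \approx 4.1311 \cdot 10^{-6}$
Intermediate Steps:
$J{\left(U,a \right)} = 4 a^{2}$ ($J{\left(U,a \right)} = \left(2 a\right)^{2} = 4 a^{2}$)
$\frac{1}{J{\left(181,246 \right)}} = \frac{1}{4 \cdot 246^{2}} = \frac{1}{4 \cdot 60516} = \frac{1}{242064}$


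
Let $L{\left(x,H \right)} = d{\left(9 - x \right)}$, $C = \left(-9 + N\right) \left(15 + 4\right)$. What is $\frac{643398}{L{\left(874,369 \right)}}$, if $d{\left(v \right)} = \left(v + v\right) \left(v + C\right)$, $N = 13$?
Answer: $\frac{107233}{227495} \approx 0.47136$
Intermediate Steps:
$C = 76$ ($C = \left(-9 + 13\right) \left(15 + 4\right) = 4 \cdot 19 = 76$)
$d{\left(v \right)} = 2 v \left(76 + v\right)$ ($d{\left(v \right)} = \left(v + v\right) \left(v + 76\right) = 2 v \left(76 + v\right)$)
$L{\left(x,H \right)} = 2 \left(9 - x\right) \left(85 - x\right)$ ($L{\left(x,H \right)} = 2 \left(9 - x\right) \left(76 - \left(-9 + x\right)\right) = 2 \left(9 - x\right) \left(85 - x\right)$)
$\frac{643398}{L{\left(874,369 \right)}} = \frac{643398}{2 \left(-85 + 874\right) \left(-9 + 874\right)} = \frac{643398}{2 \cdot 789 \cdot 865} = \frac{643398}{1364970} = 643398 \cdot \frac{1}{1364970} = \frac{107233}{227495}$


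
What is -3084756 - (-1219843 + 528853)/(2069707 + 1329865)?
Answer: -5243424716721/1699786 ≈ -3.0848e+6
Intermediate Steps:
-3084756 - (-1219843 + 528853)/(2069707 + 1329865) = -3084756 - (-690990)/3399572 = -3084756 - 1*(-345495/1699786) = -3084756 + 345495/1699786 = -5243424716721/1699786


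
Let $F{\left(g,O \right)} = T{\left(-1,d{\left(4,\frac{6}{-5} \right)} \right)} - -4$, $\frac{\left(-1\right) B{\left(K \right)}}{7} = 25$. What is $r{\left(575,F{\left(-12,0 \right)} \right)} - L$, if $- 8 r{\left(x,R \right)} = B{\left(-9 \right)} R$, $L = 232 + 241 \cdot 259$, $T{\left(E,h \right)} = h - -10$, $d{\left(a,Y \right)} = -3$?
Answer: $- \frac{499283}{8} \approx -62410.0$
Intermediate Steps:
$B{\left(K \right)} = -175$ ($B{\left(K \right)} = \left(-7\right) 25 = -175$)
$T{\left(E,h \right)} = 10 + h$ ($T{\left(E,h \right)} = h + 10 = 10 + h$)
$L = 62651$ ($L = 232 + 62419 = 62651$)
$F{\left(g,O \right)} = 11$ ($F{\left(g,O \right)} = \left(10 - 3\right) - -4 = 7 + 4 = 11$)
$r{\left(x,R \right)} = \frac{175 R}{8}$ ($r{\left(x,R \right)} = - \frac{\left(-175\right) R}{8} = \frac{175 R}{8}$)
$r{\left(575,F{\left(-12,0 \right)} \right)} - L = \frac{175}{8} \cdot 11 - 62651 = \frac{1925}{8} - 62651 = - \frac{499283}{8}$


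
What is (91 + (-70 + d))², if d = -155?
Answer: 17956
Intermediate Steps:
(91 + (-70 + d))² = (91 + (-70 - 155))² = (91 - 225)² = (-134)² = 17956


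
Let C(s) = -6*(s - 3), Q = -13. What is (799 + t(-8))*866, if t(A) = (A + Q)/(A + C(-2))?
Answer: 7602181/11 ≈ 6.9111e+5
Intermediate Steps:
C(s) = 18 - 6*s (C(s) = -6*(-3 + s) = 18 - 6*s)
t(A) = (-13 + A)/(30 + A) (t(A) = (A - 13)/(A + (18 - 6*(-2))) = (-13 + A)/(A + (18 + 12)) = (-13 + A)/(A + 30) = (-13 + A)/(30 + A))
(799 + t(-8))*866 = (799 + (-13 - 8)/(30 - 8))*866 = (799 - 21/22)*866 = (17557/22)*866 = 7602181/11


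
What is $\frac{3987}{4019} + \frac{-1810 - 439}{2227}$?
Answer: $- \frac{159682}{8950313} \approx -0.017841$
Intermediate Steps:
$\frac{3987}{4019} + \frac{-1810 - 439}{2227} = 3987 \cdot \frac{1}{4019} - \frac{2249}{2227} = \frac{3987}{4019} - \frac{2249}{2227} = - \frac{159682}{8950313}$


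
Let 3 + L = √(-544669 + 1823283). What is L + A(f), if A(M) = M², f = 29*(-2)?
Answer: 3361 + √1278614 ≈ 4491.8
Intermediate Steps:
f = -58
L = -3 + √1278614 (L = -3 + √(-544669 + 1823283) = -3 + √1278614 ≈ 1127.8)
L + A(f) = (-3 + √1278614) + (-58)² = (-3 + √1278614) + 3364 = 3361 + √1278614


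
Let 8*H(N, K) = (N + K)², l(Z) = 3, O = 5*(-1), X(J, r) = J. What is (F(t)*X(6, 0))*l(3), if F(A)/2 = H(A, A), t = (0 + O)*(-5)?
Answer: 11250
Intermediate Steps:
O = -5
t = 25 (t = (0 - 5)*(-5) = -5*(-5) = 25)
H(N, K) = (K + N)²/8 (H(N, K) = (N + K)²/8 = (K + N)²/8)
F(A) = A² (F(A) = 2*((A + A)²/8) = 2*((2*A)²/8) = 2*((4*A²)/8) = 2*(A²/2) = A²)
(F(t)*X(6, 0))*l(3) = (25²*6)*3 = (625*6)*3 = 3750*3 = 11250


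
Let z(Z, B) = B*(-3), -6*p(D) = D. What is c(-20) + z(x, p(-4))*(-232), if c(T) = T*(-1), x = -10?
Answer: 484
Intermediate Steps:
p(D) = -D/6
z(Z, B) = -3*B
c(T) = -T
c(-20) + z(x, p(-4))*(-232) = -1*(-20) - (-1)*(-4)/2*(-232) = 20 - 3*⅔*(-232) = 20 - 2*(-232) = 20 + 464 = 484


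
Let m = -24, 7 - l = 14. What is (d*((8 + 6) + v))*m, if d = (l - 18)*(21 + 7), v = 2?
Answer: 268800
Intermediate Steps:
l = -7 (l = 7 - 1*14 = 7 - 14 = -7)
d = -700 (d = (-7 - 18)*(21 + 7) = -25*28 = -700)
(d*((8 + 6) + v))*m = -700*((8 + 6) + 2)*(-24) = -700*(14 + 2)*(-24) = -700*16*(-24) = -11200*(-24) = 268800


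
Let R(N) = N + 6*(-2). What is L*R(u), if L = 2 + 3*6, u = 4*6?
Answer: 240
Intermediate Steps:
u = 24
R(N) = -12 + N (R(N) = N - 12 = -12 + N)
L = 20 (L = 2 + 18 = 20)
L*R(u) = 20*(-12 + 24) = 20*12 = 240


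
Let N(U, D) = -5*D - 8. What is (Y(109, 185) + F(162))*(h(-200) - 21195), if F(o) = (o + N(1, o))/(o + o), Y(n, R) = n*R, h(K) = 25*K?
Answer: -42781700195/81 ≈ -5.2817e+8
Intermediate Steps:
N(U, D) = -8 - 5*D
Y(n, R) = R*n
F(o) = (-8 - 4*o)/(2*o) (F(o) = (o + (-8 - 5*o))/(o + o) = (-8 - 4*o)/((2*o)) = (-8 - 4*o)*(1/(2*o)) = (-8 - 4*o)/(2*o))
(Y(109, 185) + F(162))*(h(-200) - 21195) = (185*109 + (-2 - 4/162))*(25*(-200) - 21195) = (20165 + (-2 - 4*1/162))*(-5000 - 21195) = (20165 + (-2 - 2/81))*(-26195) = (20165 - 164/81)*(-26195) = (1633201/81)*(-26195) = -42781700195/81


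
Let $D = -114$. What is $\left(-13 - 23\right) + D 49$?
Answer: $-5622$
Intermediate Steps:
$\left(-13 - 23\right) + D 49 = \left(-13 - 23\right) - 5586 = -36 - 5586 = -5622$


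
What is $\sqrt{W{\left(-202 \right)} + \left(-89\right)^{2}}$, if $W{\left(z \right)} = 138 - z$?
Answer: $\sqrt{8261} \approx 90.89$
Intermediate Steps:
$\sqrt{W{\left(-202 \right)} + \left(-89\right)^{2}} = \sqrt{\left(138 - -202\right) + \left(-89\right)^{2}} = \sqrt{\left(138 + 202\right) + 7921} = \sqrt{340 + 7921} = \sqrt{8261}$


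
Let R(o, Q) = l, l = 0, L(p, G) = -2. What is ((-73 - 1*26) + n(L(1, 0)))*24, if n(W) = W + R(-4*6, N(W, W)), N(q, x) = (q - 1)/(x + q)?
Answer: -2424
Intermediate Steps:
N(q, x) = (-1 + q)/(q + x)
R(o, Q) = 0
n(W) = W (n(W) = W + 0 = W)
((-73 - 1*26) + n(L(1, 0)))*24 = ((-73 - 1*26) - 2)*24 = ((-73 - 26) - 2)*24 = (-99 - 2)*24 = -101*24 = -2424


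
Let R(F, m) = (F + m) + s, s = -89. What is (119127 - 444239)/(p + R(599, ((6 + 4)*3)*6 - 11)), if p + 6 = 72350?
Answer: -325112/73023 ≈ -4.4522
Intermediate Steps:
p = 72344 (p = -6 + 72350 = 72344)
R(F, m) = -89 + F + m (R(F, m) = (F + m) - 89 = -89 + F + m)
(119127 - 444239)/(p + R(599, ((6 + 4)*3)*6 - 11)) = (119127 - 444239)/(72344 + (-89 + 599 + (((6 + 4)*3)*6 - 11))) = -325112/(72344 + (-89 + 599 + ((10*3)*6 - 11))) = -325112/(72344 + (-89 + 599 + (30*6 - 11))) = -325112/(72344 + (-89 + 599 + (180 - 11))) = -325112/(72344 + (-89 + 599 + 169)) = -325112/(72344 + 679) = -325112/73023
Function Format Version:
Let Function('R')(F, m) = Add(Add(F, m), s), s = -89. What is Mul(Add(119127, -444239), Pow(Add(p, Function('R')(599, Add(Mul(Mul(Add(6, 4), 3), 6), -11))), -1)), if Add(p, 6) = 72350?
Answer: Rational(-325112, 73023) ≈ -4.4522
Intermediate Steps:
p = 72344 (p = Add(-6, 72350) = 72344)
Function('R')(F, m) = Add(-89, F, m) (Function('R')(F, m) = Add(Add(F, m), -89) = Add(-89, F, m))
Mul(Add(119127, -444239), Pow(Add(p, Function('R')(599, Add(Mul(Mul(Add(6, 4), 3), 6), -11))), -1)) = Mul(Add(119127, -444239), Pow(Add(72344, Add(-89, 599, Add(Mul(Mul(Add(6, 4), 3), 6), -11))), -1)) = Mul(-325112, Pow(Add(72344, Add(-89, 599, Add(Mul(Mul(10, 3), 6), -11))), -1)) = Mul(-325112, Pow(Add(72344, Add(-89, 599, Add(Mul(30, 6), -11))), -1)) = Mul(-325112, Pow(Add(72344, Add(-89, 599, Add(180, -11))), -1)) = Mul(-325112, Pow(Add(72344, Add(-89, 599, 169)), -1)) = Mul(-325112, Pow(Add(72344, 679), -1)) = Mul(-325112, Pow(73023, -1)) = Mul(-325112, Rational(1, 73023)) = Rational(-325112, 73023)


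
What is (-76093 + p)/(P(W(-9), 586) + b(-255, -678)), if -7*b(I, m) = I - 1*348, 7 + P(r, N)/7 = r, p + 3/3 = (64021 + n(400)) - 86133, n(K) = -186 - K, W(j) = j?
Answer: 691544/181 ≈ 3820.7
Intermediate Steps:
p = -22699 (p = -1 + ((64021 + (-186 - 1*400)) - 86133) = -1 + ((64021 + (-186 - 400)) - 86133) = -1 + ((64021 - 586) - 86133) = -1 + (63435 - 86133) = -1 - 22698 = -22699)
P(r, N) = -49 + 7*r
b(I, m) = 348/7 - I/7 (b(I, m) = -(I - 1*348)/7 = -(I - 348)/7 = -(-348 + I)/7 = 348/7 - I/7)
(-76093 + p)/(P(W(-9), 586) + b(-255, -678)) = (-76093 - 22699)/((-49 + 7*(-9)) + (348/7 - ⅐*(-255))) = -98792/((-49 - 63) + (348/7 + 255/7)) = -98792/(-112 + 603/7) = -98792/(-181/7) = -98792*(-7/181) = 691544/181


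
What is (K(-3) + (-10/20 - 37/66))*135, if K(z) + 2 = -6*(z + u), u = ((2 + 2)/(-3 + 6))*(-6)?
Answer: 93465/11 ≈ 8496.8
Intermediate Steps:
u = -8 (u = (4/3)*(-6) = -8)
K(z) = 46 - 6*z (K(z) = -2 - 6*(z - 8) = -2 - 6*(-8 + z) = -2 + (48 - 6*z) = 46 - 6*z)
(K(-3) + (-10/20 - 37/66))*135 = ((46 - 6*(-3)) + (-10/20 - 37/66))*135 = ((46 + 18) + (-10*1/20 - 37*1/66))*135 = (64 + (-1/2 - 37/66))*135 = (64 - 35/33)*135 = (2077/33)*135 = 93465/11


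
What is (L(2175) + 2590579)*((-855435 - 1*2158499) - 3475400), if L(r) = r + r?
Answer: -16839360987286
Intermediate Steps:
L(r) = 2*r
(L(2175) + 2590579)*((-855435 - 1*2158499) - 3475400) = (2*2175 + 2590579)*((-855435 - 1*2158499) - 3475400) = (4350 + 2590579)*((-855435 - 2158499) - 3475400) = 2594929*(-3013934 - 3475400) = 2594929*(-6489334) = -16839360987286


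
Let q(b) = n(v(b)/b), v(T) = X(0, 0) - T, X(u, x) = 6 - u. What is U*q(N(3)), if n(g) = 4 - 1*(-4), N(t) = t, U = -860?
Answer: -6880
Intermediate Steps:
v(T) = 6 - T (v(T) = (6 - 1*0) - T = (6 + 0) - T = 6 - T)
n(g) = 8 (n(g) = 4 + 4 = 8)
q(b) = 8
U*q(N(3)) = -860*8 = -6880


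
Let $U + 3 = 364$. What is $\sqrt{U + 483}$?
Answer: $2 \sqrt{211} \approx 29.052$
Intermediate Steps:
$U = 361$ ($U = -3 + 364 = 361$)
$\sqrt{U + 483} = \sqrt{361 + 483} = \sqrt{844} = 2 \sqrt{211}$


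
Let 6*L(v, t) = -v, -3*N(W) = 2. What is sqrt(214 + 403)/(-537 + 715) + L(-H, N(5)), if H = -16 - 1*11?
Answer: -9/2 + sqrt(617)/178 ≈ -4.3605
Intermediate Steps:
N(W) = -2/3 (N(W) = -1/3*2 = -2/3)
H = -27 (H = -16 - 11 = -27)
L(v, t) = -v/6 (L(v, t) = (-v)/6 = -v/6)
sqrt(214 + 403)/(-537 + 715) + L(-H, N(5)) = sqrt(214 + 403)/(-537 + 715) - (-1)*(-27)/6 = sqrt(617)/178 - 1/6*27 = sqrt(617)*(1/178) - 9/2 = sqrt(617)/178 - 9/2 = -9/2 + sqrt(617)/178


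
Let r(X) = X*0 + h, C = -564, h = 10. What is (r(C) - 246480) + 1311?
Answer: -245159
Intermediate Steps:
r(X) = 10 (r(X) = X*0 + 10 = 0 + 10 = 10)
(r(C) - 246480) + 1311 = (10 - 246480) + 1311 = -246470 + 1311 = -245159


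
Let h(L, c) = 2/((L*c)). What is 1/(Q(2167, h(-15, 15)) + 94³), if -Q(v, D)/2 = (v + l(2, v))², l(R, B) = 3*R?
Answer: -1/8613274 ≈ -1.1610e-7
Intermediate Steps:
h(L, c) = 2/(L*c) (h(L, c) = 2*(1/(L*c)) = 2/(L*c))
Q(v, D) = -2*(6 + v)² (Q(v, D) = -2*(v + 3*2)² = -2*(v + 6)² = -2*(6 + v)²)
1/(Q(2167, h(-15, 15)) + 94³) = 1/(-2*(6 + 2167)² + 94³) = 1/(-2*2173² + 830584) = 1/(-2*4721929 + 830584) = 1/(-9443858 + 830584) = 1/(-8613274) = -1/8613274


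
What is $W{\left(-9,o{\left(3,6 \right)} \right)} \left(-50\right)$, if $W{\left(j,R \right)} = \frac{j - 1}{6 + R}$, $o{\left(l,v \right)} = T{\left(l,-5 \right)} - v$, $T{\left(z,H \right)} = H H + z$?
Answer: $\frac{125}{7} \approx 17.857$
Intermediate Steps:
$T{\left(z,H \right)} = z + H^{2}$ ($T{\left(z,H \right)} = H^{2} + z = z + H^{2}$)
$o{\left(l,v \right)} = 25 + l - v$ ($o{\left(l,v \right)} = \left(l + \left(-5\right)^{2}\right) - v = \left(l + 25\right) - v = \left(25 + l\right) - v = 25 + l - v$)
$W{\left(j,R \right)} = \frac{-1 + j}{6 + R}$
$W{\left(-9,o{\left(3,6 \right)} \right)} \left(-50\right) = \frac{-1 - 9}{6 + \left(25 + 3 - 6\right)} \left(-50\right) = \frac{1}{6 + \left(25 + 3 - 6\right)} \left(-10\right) \left(-50\right) = \frac{1}{6 + 22} \left(-10\right) \left(-50\right) = \frac{1}{28} \left(-10\right) \left(-50\right) = \left(- \frac{5}{14}\right) \left(-50\right) = \frac{125}{7}$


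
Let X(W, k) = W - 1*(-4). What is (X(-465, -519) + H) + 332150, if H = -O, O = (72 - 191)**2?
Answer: 317528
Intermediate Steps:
X(W, k) = 4 + W (X(W, k) = W + 4 = 4 + W)
O = 14161 (O = (-119)**2 = 14161)
H = -14161 (H = -1*14161 = -14161)
(X(-465, -519) + H) + 332150 = ((4 - 465) - 14161) + 332150 = (-461 - 14161) + 332150 = -14622 + 332150 = 317528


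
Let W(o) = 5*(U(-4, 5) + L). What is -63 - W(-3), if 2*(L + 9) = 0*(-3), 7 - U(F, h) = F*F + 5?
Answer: 52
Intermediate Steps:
U(F, h) = 2 - F² (U(F, h) = 7 - (F*F + 5) = 7 - (F² + 5) = 7 - (5 + F²) = 7 + (-5 - F²) = 2 - F²)
L = -9 (L = -9 + (0*(-3))/2 = -9 + (½)*0 = -9 + 0 = -9)
W(o) = -115 (W(o) = 5*((2 - 1*(-4)²) - 9) = 5*((2 - 1*16) - 9) = 5*((2 - 16) - 9) = 5*(-14 - 9) = 5*(-23) = -115)
-63 - W(-3) = -63 - 1*(-115) = -63 + 115 = 52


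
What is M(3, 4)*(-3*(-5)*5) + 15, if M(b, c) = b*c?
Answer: 915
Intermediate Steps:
M(3, 4)*(-3*(-5)*5) + 15 = (3*4)*(-3*(-5)*5) + 15 = 12*(15*5) + 15 = 12*75 + 15 = 900 + 15 = 915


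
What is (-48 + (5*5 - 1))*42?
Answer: -1008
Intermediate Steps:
(-48 + (5*5 - 1))*42 = (-48 + (25 - 1))*42 = (-48 + 24)*42 = -24*42 = -1008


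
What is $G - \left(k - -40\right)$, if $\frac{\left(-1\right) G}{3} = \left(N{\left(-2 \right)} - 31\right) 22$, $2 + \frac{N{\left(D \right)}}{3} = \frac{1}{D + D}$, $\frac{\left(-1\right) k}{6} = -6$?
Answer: $\frac{4831}{2} \approx 2415.5$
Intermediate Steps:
$k = 36$ ($k = \left(-6\right) \left(-6\right) = 36$)
$N{\left(D \right)} = -6 + \frac{3}{2 D}$ ($N{\left(D \right)} = -6 + \frac{3}{D + D} = -6 + \frac{3}{2 D}$)
$G = \frac{4983}{2}$ ($G = - 3 \left(\left(-6 + \frac{3}{2 \left(-2\right)}\right) - 31\right) 22 = - 3 \left(\left(-6 + \frac{3}{2} \left(- \frac{1}{2}\right)\right) - 31\right) 22 = - 3 \left(\left(-6 - \frac{3}{4}\right) - 31\right) 22 = - 3 \left(- \frac{27}{4} - 31\right) 22 = - 3 \left(\left(- \frac{151}{4}\right) 22\right) = \left(-3\right) \left(- \frac{1661}{2}\right) = \frac{4983}{2} \approx 2491.5$)
$G - \left(k - -40\right) = \frac{4983}{2} - \left(36 - -40\right) = \frac{4983}{2} - \left(36 + 40\right) = \frac{4983}{2} - 76 = \frac{4831}{2}$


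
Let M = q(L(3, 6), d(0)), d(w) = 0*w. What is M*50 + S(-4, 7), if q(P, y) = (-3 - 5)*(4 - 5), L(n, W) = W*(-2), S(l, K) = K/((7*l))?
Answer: 1599/4 ≈ 399.75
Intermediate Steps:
d(w) = 0
S(l, K) = K/(7*l) (S(l, K) = K*(1/(7*l)) = K/(7*l))
L(n, W) = -2*W
q(P, y) = 8 (q(P, y) = -8*(-1) = 8)
M = 8
M*50 + S(-4, 7) = 8*50 + (⅐)*7/(-4) = 400 + (⅐)*7*(-¼) = 400 - ¼ = 1599/4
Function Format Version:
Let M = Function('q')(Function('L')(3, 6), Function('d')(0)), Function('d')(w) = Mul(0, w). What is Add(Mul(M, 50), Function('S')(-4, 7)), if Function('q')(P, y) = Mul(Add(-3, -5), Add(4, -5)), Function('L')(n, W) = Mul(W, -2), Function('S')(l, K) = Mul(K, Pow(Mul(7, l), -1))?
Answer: Rational(1599, 4) ≈ 399.75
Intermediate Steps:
Function('d')(w) = 0
Function('S')(l, K) = Mul(Rational(1, 7), K, Pow(l, -1)) (Function('S')(l, K) = Mul(K, Mul(Rational(1, 7), Pow(l, -1))) = Mul(Rational(1, 7), K, Pow(l, -1)))
Function('L')(n, W) = Mul(-2, W)
Function('q')(P, y) = 8 (Function('q')(P, y) = Mul(-8, -1) = 8)
M = 8
Add(Mul(M, 50), Function('S')(-4, 7)) = Add(Mul(8, 50), Mul(Rational(1, 7), 7, Pow(-4, -1))) = Add(400, Mul(Rational(1, 7), 7, Rational(-1, 4))) = Add(400, Rational(-1, 4)) = Rational(1599, 4)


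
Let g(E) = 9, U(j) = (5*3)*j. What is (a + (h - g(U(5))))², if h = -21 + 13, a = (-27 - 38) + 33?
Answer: 2401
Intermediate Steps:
U(j) = 15*j
a = -32 (a = -65 + 33 = -32)
h = -8
(a + (h - g(U(5))))² = (-32 + (-8 - 1*9))² = (-32 + (-8 - 9))² = (-32 - 17)² = (-49)² = 2401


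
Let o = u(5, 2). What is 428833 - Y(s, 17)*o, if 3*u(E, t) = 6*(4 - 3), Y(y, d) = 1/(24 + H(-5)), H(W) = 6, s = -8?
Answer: 6432494/15 ≈ 4.2883e+5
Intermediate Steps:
Y(y, d) = 1/30 (Y(y, d) = 1/(24 + 6) = 1/30)
u(E, t) = 2 (u(E, t) = (6*(4 - 3))/3 = (6*1)/3 = (1/3)*6 = 2)
o = 2
428833 - Y(s, 17)*o = 428833 - 2/30 = 428833 - 1*1/15 = 428833 - 1/15 = 6432494/15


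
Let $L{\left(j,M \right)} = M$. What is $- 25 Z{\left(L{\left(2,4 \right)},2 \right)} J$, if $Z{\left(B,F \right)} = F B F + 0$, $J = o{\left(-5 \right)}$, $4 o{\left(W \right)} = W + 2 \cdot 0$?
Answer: $500$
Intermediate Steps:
$o{\left(W \right)} = \frac{W}{4}$ ($o{\left(W \right)} = \frac{W + 2 \cdot 0}{4} = \frac{W + 0}{4} = \frac{W}{4}$)
$J = - \frac{5}{4}$ ($J = \frac{1}{4} \left(-5\right) = - \frac{5}{4} \approx -1.25$)
$Z{\left(B,F \right)} = B F^{2}$ ($Z{\left(B,F \right)} = B F F + 0 = B F^{2} + 0 = B F^{2}$)
$- 25 Z{\left(L{\left(2,4 \right)},2 \right)} J = - 25 \cdot 4 \cdot 2^{2} \left(- \frac{5}{4}\right) = - 25 \cdot 4 \cdot 4 \left(- \frac{5}{4}\right) = \left(-25\right) 16 \left(- \frac{5}{4}\right) = \left(-400\right) \left(- \frac{5}{4}\right) = 500$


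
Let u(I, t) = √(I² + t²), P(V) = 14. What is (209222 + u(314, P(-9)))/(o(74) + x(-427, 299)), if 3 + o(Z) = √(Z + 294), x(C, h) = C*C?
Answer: 9536652593/8310692477 - 209222*√23/8310692477 - 2*√568054/8310692477 + 91163*√24698/8310692477 ≈ 1.1491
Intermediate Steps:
x(C, h) = C²
o(Z) = -3 + √(294 + Z) (o(Z) = -3 + √(Z + 294) = -3 + √(294 + Z))
(209222 + u(314, P(-9)))/(o(74) + x(-427, 299)) = (209222 + √(314² + 14²))/((-3 + √(294 + 74)) + (-427)²) = (209222 + √(98596 + 196))/((-3 + √368) + 182329) = (209222 + √98792)/((-3 + 4*√23) + 182329) = (209222 + 2*√24698)/(182326 + 4*√23)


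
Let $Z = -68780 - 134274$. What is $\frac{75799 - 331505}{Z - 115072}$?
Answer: $\frac{127853}{159063} \approx 0.80379$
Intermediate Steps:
$Z = -203054$
$\frac{75799 - 331505}{Z - 115072} = \frac{75799 - 331505}{-203054 - 115072} = - \frac{255706}{-318126} = \left(-255706\right) \left(- \frac{1}{318126}\right) = \frac{127853}{159063}$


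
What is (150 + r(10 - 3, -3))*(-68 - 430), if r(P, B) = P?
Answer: -78186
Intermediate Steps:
(150 + r(10 - 3, -3))*(-68 - 430) = (150 + (10 - 3))*(-68 - 430) = (150 + 7)*(-498) = 157*(-498) = -78186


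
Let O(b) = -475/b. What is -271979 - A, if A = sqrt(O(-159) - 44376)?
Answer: -271979 - I*sqrt(1121794131)/159 ≈ -2.7198e+5 - 210.65*I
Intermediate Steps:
A = I*sqrt(1121794131)/159 (A = sqrt(-475/(-159) - 44376) = sqrt(-475*(-1/159) - 44376) = sqrt(475/159 - 44376) = sqrt(-7055309/159) = I*sqrt(1121794131)/159 ≈ 210.65*I)
-271979 - A = -271979 - I*sqrt(1121794131)/159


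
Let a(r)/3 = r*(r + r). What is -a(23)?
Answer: -3174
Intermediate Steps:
a(r) = 6*r² (a(r) = 3*(r*(r + r)) = 3*(r*(2*r)) = 3*(2*r²) = 6*r²)
-a(23) = -6*23² = -6*529 = -1*3174 = -3174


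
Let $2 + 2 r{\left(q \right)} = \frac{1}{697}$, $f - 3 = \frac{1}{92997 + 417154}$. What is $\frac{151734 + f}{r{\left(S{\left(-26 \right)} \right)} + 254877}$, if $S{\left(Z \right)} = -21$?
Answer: $\frac{107907842509472}{181255193818895} \approx 0.59534$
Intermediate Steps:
$f = \frac{1530454}{510151}$ ($f = 3 + \frac{1}{92997 + 417154} = 3 + \frac{1}{510151} = \frac{1530454}{510151} \approx 3.0$)
$r{\left(q \right)} = - \frac{1393}{1394}$ ($r{\left(q \right)} = -1 + \frac{1}{2 \cdot 697} = -1 + \frac{1}{2} \cdot \frac{1}{697} = -1 + \frac{1}{1394} = - \frac{1393}{1394}$)
$\frac{151734 + f}{r{\left(S{\left(-26 \right)} \right)} + 254877} = \frac{151734 + \frac{1530454}{510151}}{- \frac{1393}{1394} + 254877} = \frac{77408782288}{510151 \cdot \frac{355297145}{1394}} = \frac{77408782288}{510151} \cdot \frac{1394}{355297145} = \frac{107907842509472}{181255193818895}$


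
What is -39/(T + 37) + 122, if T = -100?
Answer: 2575/21 ≈ 122.62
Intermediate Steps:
-39/(T + 37) + 122 = -39/(-100 + 37) + 122 = -39/(-63) + 122 = -1/63*(-39) + 122 = 13/21 + 122 = 2575/21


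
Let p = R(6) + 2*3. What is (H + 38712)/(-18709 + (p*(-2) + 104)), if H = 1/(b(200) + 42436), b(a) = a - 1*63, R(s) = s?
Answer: -1648085977/793092417 ≈ -2.0780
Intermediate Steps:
p = 12 (p = 6 + 2*3 = 6 + 6 = 12)
b(a) = -63 + a (b(a) = a - 63 = -63 + a)
H = 1/42573 (H = 1/((-63 + 200) + 42436) = 1/(137 + 42436) = 1/42573 ≈ 2.3489e-5)
(H + 38712)/(-18709 + (p*(-2) + 104)) = (1/42573 + 38712)/(-18709 + (12*(-2) + 104)) = 1648085977/(42573*(-18709 + (-24 + 104))) = 1648085977/(42573*(-18709 + 80)) = (1648085977/42573)/(-18629) = (1648085977/42573)*(-1/18629) = -1648085977/793092417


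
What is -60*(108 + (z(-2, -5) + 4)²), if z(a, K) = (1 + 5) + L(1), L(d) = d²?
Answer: -13740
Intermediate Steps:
z(a, K) = 7 (z(a, K) = (1 + 5) + 1² = 6 + 1 = 7)
-60*(108 + (z(-2, -5) + 4)²) = -60*(108 + (7 + 4)²) = -60*(108 + 11²) = -60*(108 + 121) = -60*229 = -13740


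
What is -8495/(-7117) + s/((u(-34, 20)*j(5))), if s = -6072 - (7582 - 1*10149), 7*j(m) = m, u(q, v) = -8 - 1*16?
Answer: 35126999/170808 ≈ 205.65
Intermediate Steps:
u(q, v) = -24 (u(q, v) = -8 - 16 = -24)
j(m) = m/7
s = -3505 (s = -6072 - (7582 - 10149) = -6072 - 1*(-2567) = -6072 + 2567 = -3505)
-8495/(-7117) + s/((u(-34, 20)*j(5))) = -8495/(-7117) - 3505/((-24*5/7)) = -8495*(-1/7117) - 3505/((-24*5/7)) = 8495/7117 - 3505/(-120/7) = 8495/7117 - 3505*(-7/120) = 8495/7117 + 4907/24 = 35126999/170808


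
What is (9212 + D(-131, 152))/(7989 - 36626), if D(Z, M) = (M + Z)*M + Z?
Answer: -3/7 ≈ -0.42857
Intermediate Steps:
D(Z, M) = Z + M*(M + Z) (D(Z, M) = M*(M + Z) + Z = Z + M*(M + Z))
(9212 + D(-131, 152))/(7989 - 36626) = (9212 + (-131 + 152**2 + 152*(-131)))/(7989 - 36626) = (9212 + (-131 + 23104 - 19912))/(-28637) = (9212 + 3061)*(-1/28637) = 12273*(-1/28637) = -3/7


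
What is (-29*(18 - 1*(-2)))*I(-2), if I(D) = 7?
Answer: -4060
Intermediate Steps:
(-29*(18 - 1*(-2)))*I(-2) = -29*(18 - 1*(-2))*7 = -29*(18 + 2)*7 = -29*20*7 = -580*7 = -4060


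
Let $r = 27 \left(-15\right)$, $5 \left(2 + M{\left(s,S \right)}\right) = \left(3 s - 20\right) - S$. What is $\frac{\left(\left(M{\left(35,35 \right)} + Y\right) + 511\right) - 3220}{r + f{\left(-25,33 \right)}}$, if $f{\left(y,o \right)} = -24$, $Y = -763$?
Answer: $\frac{3464}{429} \approx 8.0746$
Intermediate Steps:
$M{\left(s,S \right)} = -6 - \frac{S}{5} + \frac{3 s}{5}$ ($M{\left(s,S \right)} = -2 + \frac{\left(3 s - 20\right) - S}{5} = -2 + \frac{\left(-20 + 3 s\right) - S}{5} = -2 + \frac{-20 - S + 3 s}{5} = -2 - \left(4 - \frac{3 s}{5} + \frac{S}{5}\right) = -6 - \frac{S}{5} + \frac{3 s}{5}$)
$r = -405$
$\frac{\left(\left(M{\left(35,35 \right)} + Y\right) + 511\right) - 3220}{r + f{\left(-25,33 \right)}} = \frac{\left(\left(\left(-6 - 7 + \frac{3}{5} \cdot 35\right) - 763\right) + 511\right) - 3220}{-405 - 24} = \frac{\left(\left(\left(-6 - 7 + 21\right) - 763\right) + 511\right) - 3220}{-429} = \left(\left(\left(8 - 763\right) + 511\right) - 3220\right) \left(- \frac{1}{429}\right) = \left(\left(-755 + 511\right) - 3220\right) \left(- \frac{1}{429}\right) = \left(-244 - 3220\right) \left(- \frac{1}{429}\right) = \left(-3464\right) \left(- \frac{1}{429}\right) = \frac{3464}{429}$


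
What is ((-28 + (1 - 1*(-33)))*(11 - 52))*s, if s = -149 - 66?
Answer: 52890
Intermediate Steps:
s = -215
((-28 + (1 - 1*(-33)))*(11 - 52))*s = ((-28 + (1 - 1*(-33)))*(11 - 52))*(-215) = ((-28 + (1 + 33))*(-41))*(-215) = ((-28 + 34)*(-41))*(-215) = (6*(-41))*(-215) = -246*(-215) = 52890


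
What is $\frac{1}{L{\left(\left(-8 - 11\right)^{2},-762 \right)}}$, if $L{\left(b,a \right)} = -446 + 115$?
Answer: $- \frac{1}{331} \approx -0.0030211$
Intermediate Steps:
$L{\left(b,a \right)} = -331$
$\frac{1}{L{\left(\left(-8 - 11\right)^{2},-762 \right)}} = \frac{1}{-331} = - \frac{1}{331}$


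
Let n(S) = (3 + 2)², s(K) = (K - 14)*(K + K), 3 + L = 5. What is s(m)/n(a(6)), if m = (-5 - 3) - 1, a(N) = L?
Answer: 414/25 ≈ 16.560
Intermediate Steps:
L = 2 (L = -3 + 5 = 2)
a(N) = 2
m = -9 (m = -8 - 1 = -9)
s(K) = 2*K*(-14 + K) (s(K) = (-14 + K)*(2*K) = 2*K*(-14 + K))
n(S) = 25 (n(S) = 5² = 25)
s(m)/n(a(6)) = (2*(-9)*(-14 - 9))/25 = (2*(-9)*(-23))*(1/25) = 414*(1/25) = 414/25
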